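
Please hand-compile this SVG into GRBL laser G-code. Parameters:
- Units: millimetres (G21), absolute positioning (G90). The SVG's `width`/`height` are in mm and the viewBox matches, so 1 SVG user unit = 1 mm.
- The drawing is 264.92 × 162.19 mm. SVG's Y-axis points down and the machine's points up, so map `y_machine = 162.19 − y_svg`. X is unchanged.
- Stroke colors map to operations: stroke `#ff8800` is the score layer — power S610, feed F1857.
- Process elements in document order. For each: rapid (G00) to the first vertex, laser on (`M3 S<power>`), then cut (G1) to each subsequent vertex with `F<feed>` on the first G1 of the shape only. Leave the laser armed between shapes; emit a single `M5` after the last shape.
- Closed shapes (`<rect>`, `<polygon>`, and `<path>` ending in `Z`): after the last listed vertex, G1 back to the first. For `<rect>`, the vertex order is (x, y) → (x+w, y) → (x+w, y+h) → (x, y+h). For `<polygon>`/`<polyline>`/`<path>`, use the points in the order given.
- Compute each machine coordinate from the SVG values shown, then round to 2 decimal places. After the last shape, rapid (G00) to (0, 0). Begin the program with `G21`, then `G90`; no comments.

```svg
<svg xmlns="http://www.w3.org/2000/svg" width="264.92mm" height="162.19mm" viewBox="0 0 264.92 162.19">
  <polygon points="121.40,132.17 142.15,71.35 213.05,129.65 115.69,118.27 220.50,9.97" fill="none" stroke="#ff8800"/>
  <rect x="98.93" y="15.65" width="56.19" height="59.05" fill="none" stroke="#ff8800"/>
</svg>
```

G21
G90
G00 X121.40 Y30.02
M3 S610
G1 X142.15 Y90.84 F1857
G1 X213.05 Y32.54
G1 X115.69 Y43.92
G1 X220.50 Y152.22
G1 X121.40 Y30.02
G00 X98.93 Y146.54
M3 S610
G1 X155.12 Y146.54 F1857
G1 X155.12 Y87.49
G1 X98.93 Y87.49
G1 X98.93 Y146.54
M5
G00 X0.00 Y0.00

Since the viewBox matches the mm dimensions, user units are millimetres directly. The only transform is the Y-flip y_m = 162.19 − y_svg.

Shape 1 is a closed polygon drawn with `<polygon>`. Its stroke #ff8800 means score at S610, F1857. After flipping Y the toolpath is (121.40,30.02) → (142.15,90.84) → (213.05,32.54) → (115.69,43.92) → (220.50,152.22) → (121.40,30.02), returning to the start.

Shape 2 is a rectangle drawn with `<rect>`. Its stroke #ff8800 means score at S610, F1857. After flipping Y the toolpath is (98.93,146.54) → (155.12,146.54) → (155.12,87.49) → (98.93,87.49) → (98.93,146.54), returning to the start.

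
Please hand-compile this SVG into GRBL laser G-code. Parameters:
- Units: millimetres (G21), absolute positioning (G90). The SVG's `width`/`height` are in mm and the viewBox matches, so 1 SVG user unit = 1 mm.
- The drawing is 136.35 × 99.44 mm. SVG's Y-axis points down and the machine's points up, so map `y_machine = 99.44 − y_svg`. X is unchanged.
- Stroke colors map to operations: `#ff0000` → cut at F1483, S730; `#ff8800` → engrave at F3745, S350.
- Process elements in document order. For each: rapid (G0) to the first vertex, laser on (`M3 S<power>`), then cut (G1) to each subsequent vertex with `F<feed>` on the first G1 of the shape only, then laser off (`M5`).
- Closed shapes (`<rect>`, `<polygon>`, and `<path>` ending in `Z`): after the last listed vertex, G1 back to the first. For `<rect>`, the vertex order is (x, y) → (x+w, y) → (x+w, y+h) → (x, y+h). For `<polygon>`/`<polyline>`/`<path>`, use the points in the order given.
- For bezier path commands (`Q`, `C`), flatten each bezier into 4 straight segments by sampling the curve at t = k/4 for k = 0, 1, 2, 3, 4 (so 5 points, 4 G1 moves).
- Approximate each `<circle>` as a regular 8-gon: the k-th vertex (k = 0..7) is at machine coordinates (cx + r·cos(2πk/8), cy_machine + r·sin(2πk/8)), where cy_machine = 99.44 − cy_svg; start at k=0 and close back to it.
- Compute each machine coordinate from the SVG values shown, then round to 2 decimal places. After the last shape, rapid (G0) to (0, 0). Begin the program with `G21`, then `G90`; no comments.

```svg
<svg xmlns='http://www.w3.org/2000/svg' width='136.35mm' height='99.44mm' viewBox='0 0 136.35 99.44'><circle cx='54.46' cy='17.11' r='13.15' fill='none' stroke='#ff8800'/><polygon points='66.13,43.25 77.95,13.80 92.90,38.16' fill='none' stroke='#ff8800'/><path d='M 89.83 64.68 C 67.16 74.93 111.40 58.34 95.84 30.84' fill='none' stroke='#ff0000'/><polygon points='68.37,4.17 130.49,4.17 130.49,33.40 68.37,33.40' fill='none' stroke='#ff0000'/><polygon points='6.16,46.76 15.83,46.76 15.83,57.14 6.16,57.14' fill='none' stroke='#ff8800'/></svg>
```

G21
G90
G0 X67.61 Y82.33
M3 S350
G1 X63.76 Y91.63 F3745
G1 X54.46 Y95.48
G1 X45.16 Y91.63
G1 X41.31 Y82.33
G1 X45.16 Y73.03
G1 X54.46 Y69.18
G1 X63.76 Y73.03
G1 X67.61 Y82.33
M5
G0 X66.13 Y56.19
M3 S350
G1 X77.95 Y85.64 F3745
G1 X92.90 Y61.28
G1 X66.13 Y56.19
M5
G0 X89.83 Y34.76
M3 S730
G1 X83.39 Y31.86 F1483
G1 X90.17 Y37.52
G1 X98.28 Y50.27
G1 X95.84 Y68.60
M5
G0 X68.37 Y95.27
M3 S730
G1 X130.49 Y95.27 F1483
G1 X130.49 Y66.04
G1 X68.37 Y66.04
G1 X68.37 Y95.27
M5
G0 X6.16 Y52.68
M3 S350
G1 X15.83 Y52.68 F3745
G1 X15.83 Y42.30
G1 X6.16 Y42.30
G1 X6.16 Y52.68
M5
G0 X0.00 Y0.00

viewBox `0 0 136.35 99.44` with mm width/height → 1 unit = 1 mm. Flip: y_m = 99.44 − y_svg.

**Shape 1** — `<circle>` circle, stroke `#ff8800` → engrave (S350, F3745). Machine vertices: (67.61,82.33) → (63.76,91.63) → (54.46,95.48) → (45.16,91.63) → (41.31,82.33) → (45.16,73.03) → (54.46,69.18) → (63.76,73.03) → (67.61,82.33). Closed: final G1 returns to the first vertex.

**Shape 2** — `<polygon>` closed polygon, stroke `#ff8800` → engrave (S350, F3745). Machine vertices: (66.13,56.19) → (77.95,85.64) → (92.90,61.28) → (66.13,56.19). Closed: final G1 returns to the first vertex.

**Shape 3** — `<path>` cubic bezier, stroke `#ff0000` → cut (S730, F1483). Control points (SVG): P0=(89.83,64.68), P1=(67.16,74.93), P2=(111.40,58.34), P3=(95.84,30.84); sampled at t=k/4. Machine vertices: (89.83,34.76) → (83.39,31.86) → (90.17,37.52) → (98.28,50.27) → (95.84,68.60). Open path.

**Shape 4** — `<polygon>` rectangle, stroke `#ff0000` → cut (S730, F1483). Machine vertices: (68.37,95.27) → (130.49,95.27) → (130.49,66.04) → (68.37,66.04) → (68.37,95.27). Closed: final G1 returns to the first vertex.

**Shape 5** — `<polygon>` rectangle, stroke `#ff8800` → engrave (S350, F3745). Machine vertices: (6.16,52.68) → (15.83,52.68) → (15.83,42.30) → (6.16,42.30) → (6.16,52.68). Closed: final G1 returns to the first vertex.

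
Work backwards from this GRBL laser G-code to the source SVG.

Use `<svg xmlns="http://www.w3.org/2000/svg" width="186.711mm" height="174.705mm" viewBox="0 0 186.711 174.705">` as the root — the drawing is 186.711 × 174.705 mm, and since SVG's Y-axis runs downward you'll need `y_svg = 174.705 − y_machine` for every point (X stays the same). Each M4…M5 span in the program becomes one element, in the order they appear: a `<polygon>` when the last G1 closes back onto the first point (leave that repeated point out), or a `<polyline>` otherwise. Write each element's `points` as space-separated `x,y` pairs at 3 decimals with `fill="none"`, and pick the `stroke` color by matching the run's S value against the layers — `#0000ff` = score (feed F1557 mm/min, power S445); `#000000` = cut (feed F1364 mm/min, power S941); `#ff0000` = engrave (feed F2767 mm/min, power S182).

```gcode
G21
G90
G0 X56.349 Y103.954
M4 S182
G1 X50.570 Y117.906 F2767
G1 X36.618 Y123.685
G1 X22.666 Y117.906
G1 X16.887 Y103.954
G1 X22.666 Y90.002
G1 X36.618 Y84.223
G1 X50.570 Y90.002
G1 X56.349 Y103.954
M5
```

y_svg = 174.705 − y_m. Every run uses S182, so all elements get stroke `#ff0000` (engrave).

[1] closed run; points: 56.349,70.751 50.570,56.799 36.618,51.020 22.666,56.799 16.887,70.751 22.666,84.703 36.618,90.482 50.570,84.703

<svg xmlns="http://www.w3.org/2000/svg" width="186.711mm" height="174.705mm" viewBox="0 0 186.711 174.705">
  <polygon points="56.349,70.751 50.570,56.799 36.618,51.020 22.666,56.799 16.887,70.751 22.666,84.703 36.618,90.482 50.570,84.703" fill="none" stroke="#ff0000"/>
</svg>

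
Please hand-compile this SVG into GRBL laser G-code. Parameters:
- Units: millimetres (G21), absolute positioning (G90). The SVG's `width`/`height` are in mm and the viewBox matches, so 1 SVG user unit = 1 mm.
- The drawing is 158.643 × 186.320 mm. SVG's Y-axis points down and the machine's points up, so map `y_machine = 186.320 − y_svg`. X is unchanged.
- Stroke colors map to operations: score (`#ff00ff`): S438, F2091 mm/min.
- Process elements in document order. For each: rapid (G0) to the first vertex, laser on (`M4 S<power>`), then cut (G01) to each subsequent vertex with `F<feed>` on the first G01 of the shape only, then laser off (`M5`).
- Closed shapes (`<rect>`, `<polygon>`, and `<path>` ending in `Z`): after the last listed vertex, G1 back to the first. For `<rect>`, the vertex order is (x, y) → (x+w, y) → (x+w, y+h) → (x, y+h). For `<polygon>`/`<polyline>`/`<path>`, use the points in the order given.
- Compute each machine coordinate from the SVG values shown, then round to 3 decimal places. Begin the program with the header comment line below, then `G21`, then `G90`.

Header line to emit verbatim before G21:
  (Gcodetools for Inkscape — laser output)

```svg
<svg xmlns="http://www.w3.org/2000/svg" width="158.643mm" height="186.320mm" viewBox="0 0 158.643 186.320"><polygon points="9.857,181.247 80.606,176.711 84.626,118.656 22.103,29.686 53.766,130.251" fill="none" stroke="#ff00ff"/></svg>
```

(Gcodetools for Inkscape — laser output)
G21
G90
G0 X9.857 Y5.073
M4 S438
G01 X80.606 Y9.609 F2091
G01 X84.626 Y67.664
G01 X22.103 Y156.634
G01 X53.766 Y56.069
G01 X9.857 Y5.073
M5

1 u = 1 mm; y_m = 186.320 − y.

[1] `<polygon>` closed polygon, #ff00ff→score S438 F2091: (9.857,5.073) → (80.606,9.609) → (84.626,67.664) → (22.103,156.634) → (53.766,56.069) → (9.857,5.073) (closed)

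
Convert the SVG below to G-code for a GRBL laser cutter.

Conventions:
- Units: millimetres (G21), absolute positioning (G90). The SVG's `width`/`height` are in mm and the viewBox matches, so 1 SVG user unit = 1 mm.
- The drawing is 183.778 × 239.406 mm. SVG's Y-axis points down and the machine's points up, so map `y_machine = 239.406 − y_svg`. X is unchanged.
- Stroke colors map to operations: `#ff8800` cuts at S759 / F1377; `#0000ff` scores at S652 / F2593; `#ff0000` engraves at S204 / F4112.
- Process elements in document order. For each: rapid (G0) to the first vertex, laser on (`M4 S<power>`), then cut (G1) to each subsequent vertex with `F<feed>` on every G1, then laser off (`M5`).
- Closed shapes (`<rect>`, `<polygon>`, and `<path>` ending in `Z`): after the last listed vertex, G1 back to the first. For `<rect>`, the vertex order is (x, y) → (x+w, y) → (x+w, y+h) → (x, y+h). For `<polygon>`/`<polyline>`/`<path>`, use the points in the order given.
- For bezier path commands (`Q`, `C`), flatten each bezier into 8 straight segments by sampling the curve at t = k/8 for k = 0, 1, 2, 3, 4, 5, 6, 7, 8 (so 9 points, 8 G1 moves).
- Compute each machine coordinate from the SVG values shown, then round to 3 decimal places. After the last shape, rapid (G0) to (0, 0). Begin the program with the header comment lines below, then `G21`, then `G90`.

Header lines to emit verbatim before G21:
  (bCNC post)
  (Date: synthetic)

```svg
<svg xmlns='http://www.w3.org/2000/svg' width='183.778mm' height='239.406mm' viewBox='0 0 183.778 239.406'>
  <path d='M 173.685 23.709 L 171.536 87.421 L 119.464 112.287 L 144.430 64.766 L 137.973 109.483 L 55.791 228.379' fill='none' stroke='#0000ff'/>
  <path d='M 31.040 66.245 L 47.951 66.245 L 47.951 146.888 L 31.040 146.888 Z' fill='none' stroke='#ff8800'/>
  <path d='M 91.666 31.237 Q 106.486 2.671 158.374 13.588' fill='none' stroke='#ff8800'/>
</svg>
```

Since the viewBox matches the mm dimensions, user units are millimetres directly. The only transform is the Y-flip y_m = 239.406 − y_svg.

Shape 1 is a open polyline drawn with `<path>`. Its stroke #0000ff means score at S652, F2593. After flipping Y the toolpath is (173.685,215.697) → (171.536,151.985) → (119.464,127.119) → (144.430,174.640) → (137.973,129.923) → (55.791,11.027).

Shape 2 is a rectangle drawn with `<path>`. Its stroke #ff8800 means cut at S759, F1377. After flipping Y the toolpath is (31.040,173.161) → (47.951,173.161) → (47.951,92.518) → (31.040,92.518) → (31.040,173.161), returning to the start.

Shape 3 is a quadratic bezier drawn with `<path>`. Its stroke #ff8800 means cut at S759, F1377. After flipping Y the toolpath is (91.666,208.169) → (95.950,214.694) → (101.393,219.984) → (107.994,224.041) → (115.753,226.864) → (124.671,228.453) → (134.747,228.809) → (145.981,227.930) → (158.374,225.818).

(bCNC post)
(Date: synthetic)
G21
G90
G0 X173.685 Y215.697
M4 S652
G1 X171.536 Y151.985 F2593
G1 X119.464 Y127.119 F2593
G1 X144.430 Y174.640 F2593
G1 X137.973 Y129.923 F2593
G1 X55.791 Y11.027 F2593
M5
G0 X31.040 Y173.161
M4 S759
G1 X47.951 Y173.161 F1377
G1 X47.951 Y92.518 F1377
G1 X31.040 Y92.518 F1377
G1 X31.040 Y173.161 F1377
M5
G0 X91.666 Y208.169
M4 S759
G1 X95.950 Y214.694 F1377
G1 X101.393 Y219.984 F1377
G1 X107.994 Y224.041 F1377
G1 X115.753 Y226.864 F1377
G1 X124.671 Y228.453 F1377
G1 X134.747 Y228.809 F1377
G1 X145.981 Y227.930 F1377
G1 X158.374 Y225.818 F1377
M5
G0 X0.000 Y0.000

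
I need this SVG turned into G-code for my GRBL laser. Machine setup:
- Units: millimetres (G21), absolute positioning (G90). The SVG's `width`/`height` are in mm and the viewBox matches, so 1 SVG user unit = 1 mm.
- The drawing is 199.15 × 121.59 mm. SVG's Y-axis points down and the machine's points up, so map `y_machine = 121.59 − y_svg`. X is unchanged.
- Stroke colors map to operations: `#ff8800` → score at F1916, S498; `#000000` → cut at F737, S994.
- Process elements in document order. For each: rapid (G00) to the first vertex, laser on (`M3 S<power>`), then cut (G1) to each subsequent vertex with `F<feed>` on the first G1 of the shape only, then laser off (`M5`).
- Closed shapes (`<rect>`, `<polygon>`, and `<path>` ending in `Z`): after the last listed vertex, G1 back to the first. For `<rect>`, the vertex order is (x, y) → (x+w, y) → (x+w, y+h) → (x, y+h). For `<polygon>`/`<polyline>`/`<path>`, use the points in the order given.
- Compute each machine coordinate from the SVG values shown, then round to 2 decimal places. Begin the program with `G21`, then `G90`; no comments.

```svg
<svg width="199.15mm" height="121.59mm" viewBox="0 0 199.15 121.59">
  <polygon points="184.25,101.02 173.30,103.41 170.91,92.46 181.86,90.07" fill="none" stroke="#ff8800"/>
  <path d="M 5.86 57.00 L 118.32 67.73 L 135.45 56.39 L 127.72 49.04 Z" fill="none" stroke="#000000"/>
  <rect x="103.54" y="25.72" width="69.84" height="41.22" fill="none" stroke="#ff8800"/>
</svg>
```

G21
G90
G00 X184.25 Y20.57
M3 S498
G1 X173.30 Y18.18 F1916
G1 X170.91 Y29.13
G1 X181.86 Y31.52
G1 X184.25 Y20.57
M5
G00 X5.86 Y64.59
M3 S994
G1 X118.32 Y53.86 F737
G1 X135.45 Y65.20
G1 X127.72 Y72.55
G1 X5.86 Y64.59
M5
G00 X103.54 Y95.87
M3 S498
G1 X173.38 Y95.87 F1916
G1 X173.38 Y54.65
G1 X103.54 Y54.65
G1 X103.54 Y95.87
M5

viewBox `0 0 199.15 121.59` with mm width/height → 1 unit = 1 mm. Flip: y_m = 121.59 − y_svg.

**Shape 1** — `<polygon>` regular polygon, stroke `#ff8800` → score (S498, F1916). Machine vertices: (184.25,20.57) → (173.30,18.18) → (170.91,29.13) → (181.86,31.52) → (184.25,20.57). Closed: final G1 returns to the first vertex.

**Shape 2** — `<path>` closed polygon, stroke `#000000` → cut (S994, F737). Machine vertices: (5.86,64.59) → (118.32,53.86) → (135.45,65.20) → (127.72,72.55) → (5.86,64.59). Closed: final G1 returns to the first vertex.

**Shape 3** — `<rect>` rectangle, stroke `#ff8800` → score (S498, F1916). Machine vertices: (103.54,95.87) → (173.38,95.87) → (173.38,54.65) → (103.54,54.65) → (103.54,95.87). Closed: final G1 returns to the first vertex.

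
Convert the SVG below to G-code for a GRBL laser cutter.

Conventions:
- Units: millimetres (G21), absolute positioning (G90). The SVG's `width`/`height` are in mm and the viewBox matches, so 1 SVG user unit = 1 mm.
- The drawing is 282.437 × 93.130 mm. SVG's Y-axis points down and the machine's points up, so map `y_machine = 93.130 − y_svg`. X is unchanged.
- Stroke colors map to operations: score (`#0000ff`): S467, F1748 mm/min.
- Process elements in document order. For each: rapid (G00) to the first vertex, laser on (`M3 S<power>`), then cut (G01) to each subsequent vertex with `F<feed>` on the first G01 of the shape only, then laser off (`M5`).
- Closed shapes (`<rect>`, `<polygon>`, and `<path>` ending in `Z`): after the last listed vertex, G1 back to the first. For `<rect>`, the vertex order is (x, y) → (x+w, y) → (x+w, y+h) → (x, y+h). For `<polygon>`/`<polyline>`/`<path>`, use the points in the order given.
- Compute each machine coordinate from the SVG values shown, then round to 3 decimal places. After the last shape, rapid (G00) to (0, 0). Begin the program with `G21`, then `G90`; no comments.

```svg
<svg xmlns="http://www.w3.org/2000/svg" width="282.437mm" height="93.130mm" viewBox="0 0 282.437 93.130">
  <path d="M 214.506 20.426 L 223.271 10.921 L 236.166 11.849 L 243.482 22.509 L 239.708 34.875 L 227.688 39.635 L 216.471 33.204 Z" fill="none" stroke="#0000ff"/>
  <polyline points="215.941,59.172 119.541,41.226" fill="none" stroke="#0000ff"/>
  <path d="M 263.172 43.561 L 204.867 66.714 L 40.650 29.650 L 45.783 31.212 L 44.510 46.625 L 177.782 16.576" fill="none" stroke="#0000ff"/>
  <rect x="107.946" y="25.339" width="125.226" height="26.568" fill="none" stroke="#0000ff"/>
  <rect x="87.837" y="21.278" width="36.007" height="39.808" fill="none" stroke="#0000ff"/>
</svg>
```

G21
G90
G00 X214.506 Y72.704
M3 S467
G01 X223.271 Y82.209 F1748
G01 X236.166 Y81.281
G01 X243.482 Y70.621
G01 X239.708 Y58.255
G01 X227.688 Y53.495
G01 X216.471 Y59.926
G01 X214.506 Y72.704
M5
G00 X215.941 Y33.958
M3 S467
G01 X119.541 Y51.904 F1748
M5
G00 X263.172 Y49.569
M3 S467
G01 X204.867 Y26.416 F1748
G01 X40.650 Y63.480
G01 X45.783 Y61.918
G01 X44.510 Y46.505
G01 X177.782 Y76.554
M5
G00 X107.946 Y67.791
M3 S467
G01 X233.172 Y67.791 F1748
G01 X233.172 Y41.223
G01 X107.946 Y41.223
G01 X107.946 Y67.791
M5
G00 X87.837 Y71.852
M3 S467
G01 X123.844 Y71.852 F1748
G01 X123.844 Y32.044
G01 X87.837 Y32.044
G01 X87.837 Y71.852
M5
G00 X0.000 Y0.000

Since the viewBox matches the mm dimensions, user units are millimetres directly. The only transform is the Y-flip y_m = 93.130 − y_svg.

Shape 1 is a regular polygon drawn with `<path>`. Its stroke #0000ff means score at S467, F1748. After flipping Y the toolpath is (214.506,72.704) → (223.271,82.209) → (236.166,81.281) → (243.482,70.621) → (239.708,58.255) → (227.688,53.495) → (216.471,59.926) → (214.506,72.704), returning to the start.

Shape 2 is a line segment drawn with `<polyline>`. Its stroke #0000ff means score at S467, F1748. After flipping Y the toolpath is (215.941,33.958) → (119.541,51.904).

Shape 3 is a open polyline drawn with `<path>`. Its stroke #0000ff means score at S467, F1748. After flipping Y the toolpath is (263.172,49.569) → (204.867,26.416) → (40.650,63.480) → (45.783,61.918) → (44.510,46.505) → (177.782,76.554).

Shape 4 is a rectangle drawn with `<rect>`. Its stroke #0000ff means score at S467, F1748. After flipping Y the toolpath is (107.946,67.791) → (233.172,67.791) → (233.172,41.223) → (107.946,41.223) → (107.946,67.791), returning to the start.

Shape 5 is a rectangle drawn with `<rect>`. Its stroke #0000ff means score at S467, F1748. After flipping Y the toolpath is (87.837,71.852) → (123.844,71.852) → (123.844,32.044) → (87.837,32.044) → (87.837,71.852), returning to the start.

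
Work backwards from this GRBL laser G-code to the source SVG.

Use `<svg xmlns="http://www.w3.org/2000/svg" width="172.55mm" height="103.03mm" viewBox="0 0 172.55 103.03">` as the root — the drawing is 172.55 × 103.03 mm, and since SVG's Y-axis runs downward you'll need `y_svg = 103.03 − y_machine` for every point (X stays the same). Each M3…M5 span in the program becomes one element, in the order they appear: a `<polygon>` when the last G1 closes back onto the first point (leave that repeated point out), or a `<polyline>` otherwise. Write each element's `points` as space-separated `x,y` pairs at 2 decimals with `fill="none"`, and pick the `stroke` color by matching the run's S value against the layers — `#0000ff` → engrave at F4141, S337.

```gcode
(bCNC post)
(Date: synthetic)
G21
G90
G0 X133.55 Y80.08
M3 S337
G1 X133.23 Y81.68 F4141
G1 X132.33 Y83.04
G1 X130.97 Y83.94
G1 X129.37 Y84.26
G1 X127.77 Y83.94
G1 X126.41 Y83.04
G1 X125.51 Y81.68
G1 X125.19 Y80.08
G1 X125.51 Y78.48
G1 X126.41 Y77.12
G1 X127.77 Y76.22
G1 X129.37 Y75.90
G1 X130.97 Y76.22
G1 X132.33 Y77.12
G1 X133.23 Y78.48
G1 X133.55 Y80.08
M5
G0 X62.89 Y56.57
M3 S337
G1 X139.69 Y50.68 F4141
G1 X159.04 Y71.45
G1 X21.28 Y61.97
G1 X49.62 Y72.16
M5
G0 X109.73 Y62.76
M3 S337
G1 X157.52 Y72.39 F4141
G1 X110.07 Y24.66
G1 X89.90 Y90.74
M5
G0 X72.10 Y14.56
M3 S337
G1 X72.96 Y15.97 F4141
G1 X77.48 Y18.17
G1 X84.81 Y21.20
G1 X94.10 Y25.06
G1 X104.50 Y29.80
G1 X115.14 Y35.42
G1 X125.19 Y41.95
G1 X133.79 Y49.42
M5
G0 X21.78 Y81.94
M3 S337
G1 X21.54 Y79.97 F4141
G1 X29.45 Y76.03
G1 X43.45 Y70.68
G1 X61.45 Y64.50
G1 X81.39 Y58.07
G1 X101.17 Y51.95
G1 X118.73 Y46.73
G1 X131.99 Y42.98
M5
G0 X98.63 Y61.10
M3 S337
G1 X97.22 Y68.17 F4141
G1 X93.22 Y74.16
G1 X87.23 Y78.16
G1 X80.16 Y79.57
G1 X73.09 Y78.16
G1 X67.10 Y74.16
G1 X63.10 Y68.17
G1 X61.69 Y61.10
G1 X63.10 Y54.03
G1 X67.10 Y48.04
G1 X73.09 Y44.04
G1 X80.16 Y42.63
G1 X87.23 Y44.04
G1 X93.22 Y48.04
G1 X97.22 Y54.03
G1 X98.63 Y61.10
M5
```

<svg xmlns="http://www.w3.org/2000/svg" width="172.55mm" height="103.03mm" viewBox="0 0 172.55 103.03">
  <polygon points="133.55,22.95 133.23,21.35 132.33,19.99 130.97,19.09 129.37,18.77 127.77,19.09 126.41,19.99 125.51,21.35 125.19,22.95 125.51,24.55 126.41,25.91 127.77,26.81 129.37,27.13 130.97,26.81 132.33,25.91 133.23,24.55" fill="none" stroke="#0000ff"/>
  <polyline points="62.89,46.46 139.69,52.35 159.04,31.58 21.28,41.06 49.62,30.87" fill="none" stroke="#0000ff"/>
  <polyline points="109.73,40.27 157.52,30.64 110.07,78.37 89.90,12.29" fill="none" stroke="#0000ff"/>
  <polyline points="72.10,88.47 72.96,87.06 77.48,84.86 84.81,81.83 94.10,77.97 104.50,73.23 115.14,67.61 125.19,61.08 133.79,53.61" fill="none" stroke="#0000ff"/>
  <polyline points="21.78,21.09 21.54,23.06 29.45,27.00 43.45,32.35 61.45,38.53 81.39,44.96 101.17,51.08 118.73,56.30 131.99,60.05" fill="none" stroke="#0000ff"/>
  <polygon points="98.63,41.93 97.22,34.86 93.22,28.87 87.23,24.87 80.16,23.46 73.09,24.87 67.10,28.87 63.10,34.86 61.69,41.93 63.10,49.00 67.10,54.99 73.09,58.99 80.16,60.40 87.23,58.99 93.22,54.99 97.22,49.00" fill="none" stroke="#0000ff"/>
</svg>

y_svg = 103.03 − y_m. Every run uses S337, so all elements get stroke `#0000ff` (engrave).

[1] closed run; points: 133.55,22.95 133.23,21.35 132.33,19.99 130.97,19.09 129.37,18.77 127.77,19.09 126.41,19.99 125.51,21.35 125.19,22.95 125.51,24.55 126.41,25.91 127.77,26.81 129.37,27.13 130.97,26.81 132.33,25.91 133.23,24.55

[2] open run; points: 62.89,46.46 139.69,52.35 159.04,31.58 21.28,41.06 49.62,30.87

[3] open run; points: 109.73,40.27 157.52,30.64 110.07,78.37 89.90,12.29

[4] open run; points: 72.10,88.47 72.96,87.06 77.48,84.86 84.81,81.83 94.10,77.97 104.50,73.23 115.14,67.61 125.19,61.08 133.79,53.61

[5] open run; points: 21.78,21.09 21.54,23.06 29.45,27.00 43.45,32.35 61.45,38.53 81.39,44.96 101.17,51.08 118.73,56.30 131.99,60.05

[6] closed run; points: 98.63,41.93 97.22,34.86 93.22,28.87 87.23,24.87 80.16,23.46 73.09,24.87 67.10,28.87 63.10,34.86 61.69,41.93 63.10,49.00 67.10,54.99 73.09,58.99 80.16,60.40 87.23,58.99 93.22,54.99 97.22,49.00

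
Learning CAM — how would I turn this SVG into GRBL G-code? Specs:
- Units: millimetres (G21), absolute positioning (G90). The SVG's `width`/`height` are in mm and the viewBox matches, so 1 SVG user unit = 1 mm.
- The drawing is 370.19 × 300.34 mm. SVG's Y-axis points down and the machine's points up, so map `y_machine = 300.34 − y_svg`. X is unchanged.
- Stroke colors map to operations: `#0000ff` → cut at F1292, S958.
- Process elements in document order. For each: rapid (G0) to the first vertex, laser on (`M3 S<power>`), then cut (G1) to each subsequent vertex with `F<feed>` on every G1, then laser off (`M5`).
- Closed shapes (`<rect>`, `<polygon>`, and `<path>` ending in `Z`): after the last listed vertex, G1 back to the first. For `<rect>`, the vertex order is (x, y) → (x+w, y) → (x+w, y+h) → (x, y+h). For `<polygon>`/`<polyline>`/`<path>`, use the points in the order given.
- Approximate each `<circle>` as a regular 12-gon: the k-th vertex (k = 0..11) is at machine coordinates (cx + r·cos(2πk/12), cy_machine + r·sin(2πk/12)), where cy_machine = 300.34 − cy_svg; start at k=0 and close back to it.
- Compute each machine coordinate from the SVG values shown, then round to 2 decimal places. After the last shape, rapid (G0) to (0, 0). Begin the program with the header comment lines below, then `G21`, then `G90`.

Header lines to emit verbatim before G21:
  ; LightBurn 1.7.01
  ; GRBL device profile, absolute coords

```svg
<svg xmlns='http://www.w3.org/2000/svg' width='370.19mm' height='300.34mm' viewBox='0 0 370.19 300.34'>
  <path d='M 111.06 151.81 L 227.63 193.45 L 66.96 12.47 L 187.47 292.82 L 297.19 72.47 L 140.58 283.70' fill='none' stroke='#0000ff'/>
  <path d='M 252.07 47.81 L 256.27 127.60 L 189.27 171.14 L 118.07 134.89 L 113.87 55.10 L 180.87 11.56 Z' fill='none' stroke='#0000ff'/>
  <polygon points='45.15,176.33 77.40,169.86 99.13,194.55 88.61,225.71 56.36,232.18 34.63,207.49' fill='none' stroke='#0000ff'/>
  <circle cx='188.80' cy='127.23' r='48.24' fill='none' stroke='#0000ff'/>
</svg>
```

; LightBurn 1.7.01
; GRBL device profile, absolute coords
G21
G90
G0 X111.06 Y148.53
M3 S958
G1 X227.63 Y106.89 F1292
G1 X66.96 Y287.87 F1292
G1 X187.47 Y7.52 F1292
G1 X297.19 Y227.87 F1292
G1 X140.58 Y16.64 F1292
M5
G0 X252.07 Y252.53
M3 S958
G1 X256.27 Y172.74 F1292
G1 X189.27 Y129.20 F1292
G1 X118.07 Y165.45 F1292
G1 X113.87 Y245.24 F1292
G1 X180.87 Y288.78 F1292
G1 X252.07 Y252.53 F1292
M5
G0 X45.15 Y124.01
M3 S958
G1 X77.40 Y130.48 F1292
G1 X99.13 Y105.79 F1292
G1 X88.61 Y74.63 F1292
G1 X56.36 Y68.16 F1292
G1 X34.63 Y92.85 F1292
G1 X45.15 Y124.01 F1292
M5
G0 X237.04 Y173.11
M3 S958
G1 X230.58 Y197.23 F1292
G1 X212.92 Y214.89 F1292
G1 X188.80 Y221.35 F1292
G1 X164.68 Y214.89 F1292
G1 X147.02 Y197.23 F1292
G1 X140.56 Y173.11 F1292
G1 X147.02 Y148.99 F1292
G1 X164.68 Y131.33 F1292
G1 X188.80 Y124.87 F1292
G1 X212.92 Y131.33 F1292
G1 X230.58 Y148.99 F1292
G1 X237.04 Y173.11 F1292
M5
G0 X0.00 Y0.00

1 u = 1 mm; y_m = 300.34 − y.

[1] `<path>` open polyline, #0000ff→cut S958 F1292: (111.06,148.53) → (227.63,106.89) → (66.96,287.87) → (187.47,7.52) → (297.19,227.87) → (140.58,16.64)

[2] `<path>` regular polygon, #0000ff→cut S958 F1292: (252.07,252.53) → (256.27,172.74) → (189.27,129.20) → (118.07,165.45) → (113.87,245.24) → (180.87,288.78) → (252.07,252.53) (closed)

[3] `<polygon>` regular polygon, #0000ff→cut S958 F1292: (45.15,124.01) → (77.40,130.48) → (99.13,105.79) → (88.61,74.63) → (56.36,68.16) → (34.63,92.85) → (45.15,124.01) (closed)

[4] `<circle>` circle, #0000ff→cut S958 F1292: (237.04,173.11) → (230.58,197.23) → (212.92,214.89) → (188.80,221.35) → (164.68,214.89) → (147.02,197.23) → (140.56,173.11) → (147.02,148.99) → (164.68,131.33) → (188.80,124.87) → (212.92,131.33) → (230.58,148.99) → (237.04,173.11) (closed)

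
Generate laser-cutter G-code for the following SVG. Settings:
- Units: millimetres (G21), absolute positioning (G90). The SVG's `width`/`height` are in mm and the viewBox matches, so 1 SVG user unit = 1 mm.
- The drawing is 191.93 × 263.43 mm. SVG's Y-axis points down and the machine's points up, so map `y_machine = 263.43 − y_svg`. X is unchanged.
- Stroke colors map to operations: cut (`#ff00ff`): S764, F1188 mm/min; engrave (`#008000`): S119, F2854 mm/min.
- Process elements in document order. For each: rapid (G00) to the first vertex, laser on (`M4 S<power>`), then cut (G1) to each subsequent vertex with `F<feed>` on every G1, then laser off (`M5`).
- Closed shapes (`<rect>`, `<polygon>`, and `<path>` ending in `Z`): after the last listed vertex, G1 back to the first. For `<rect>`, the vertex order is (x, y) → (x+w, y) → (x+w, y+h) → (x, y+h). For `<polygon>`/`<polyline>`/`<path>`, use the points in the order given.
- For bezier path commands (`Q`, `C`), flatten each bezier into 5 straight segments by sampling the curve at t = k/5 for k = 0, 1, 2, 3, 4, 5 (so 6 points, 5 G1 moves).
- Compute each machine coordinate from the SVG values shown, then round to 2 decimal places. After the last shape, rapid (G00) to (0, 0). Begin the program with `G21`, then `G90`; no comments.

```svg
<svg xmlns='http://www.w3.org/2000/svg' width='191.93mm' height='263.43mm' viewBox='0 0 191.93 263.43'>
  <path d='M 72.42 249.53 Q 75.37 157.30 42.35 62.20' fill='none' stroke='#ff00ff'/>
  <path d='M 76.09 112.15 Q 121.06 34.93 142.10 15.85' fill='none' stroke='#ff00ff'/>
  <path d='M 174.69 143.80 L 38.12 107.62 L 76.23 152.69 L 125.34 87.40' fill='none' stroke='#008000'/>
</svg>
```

Since the viewBox matches the mm dimensions, user units are millimetres directly. The only transform is the Y-flip y_m = 263.43 − y_svg.

Shape 1 is a quadratic bezier drawn with `<path>`. Its stroke #ff00ff means cut at S764, F1188. After flipping Y the toolpath is (72.42,13.90) → (72.16,50.91) → (69.02,88.14) → (63.01,125.61) → (54.12,163.30) → (42.35,201.23).

Shape 2 is a quadratic bezier drawn with `<path>`. Its stroke #ff00ff means cut at S764, F1188. After flipping Y the toolpath is (76.09,151.28) → (93.12,179.84) → (108.24,203.75) → (121.44,223.01) → (132.73,237.62) → (142.10,247.58).

Shape 3 is a open polyline drawn with `<path>`. Its stroke #008000 means engrave at S119, F2854. After flipping Y the toolpath is (174.69,119.63) → (38.12,155.81) → (76.23,110.74) → (125.34,176.03).

G21
G90
G00 X72.42 Y13.90
M4 S764
G1 X72.16 Y50.91 F1188
G1 X69.02 Y88.14 F1188
G1 X63.01 Y125.61 F1188
G1 X54.12 Y163.30 F1188
G1 X42.35 Y201.23 F1188
M5
G00 X76.09 Y151.28
M4 S764
G1 X93.12 Y179.84 F1188
G1 X108.24 Y203.75 F1188
G1 X121.44 Y223.01 F1188
G1 X132.73 Y237.62 F1188
G1 X142.10 Y247.58 F1188
M5
G00 X174.69 Y119.63
M4 S119
G1 X38.12 Y155.81 F2854
G1 X76.23 Y110.74 F2854
G1 X125.34 Y176.03 F2854
M5
G00 X0.00 Y0.00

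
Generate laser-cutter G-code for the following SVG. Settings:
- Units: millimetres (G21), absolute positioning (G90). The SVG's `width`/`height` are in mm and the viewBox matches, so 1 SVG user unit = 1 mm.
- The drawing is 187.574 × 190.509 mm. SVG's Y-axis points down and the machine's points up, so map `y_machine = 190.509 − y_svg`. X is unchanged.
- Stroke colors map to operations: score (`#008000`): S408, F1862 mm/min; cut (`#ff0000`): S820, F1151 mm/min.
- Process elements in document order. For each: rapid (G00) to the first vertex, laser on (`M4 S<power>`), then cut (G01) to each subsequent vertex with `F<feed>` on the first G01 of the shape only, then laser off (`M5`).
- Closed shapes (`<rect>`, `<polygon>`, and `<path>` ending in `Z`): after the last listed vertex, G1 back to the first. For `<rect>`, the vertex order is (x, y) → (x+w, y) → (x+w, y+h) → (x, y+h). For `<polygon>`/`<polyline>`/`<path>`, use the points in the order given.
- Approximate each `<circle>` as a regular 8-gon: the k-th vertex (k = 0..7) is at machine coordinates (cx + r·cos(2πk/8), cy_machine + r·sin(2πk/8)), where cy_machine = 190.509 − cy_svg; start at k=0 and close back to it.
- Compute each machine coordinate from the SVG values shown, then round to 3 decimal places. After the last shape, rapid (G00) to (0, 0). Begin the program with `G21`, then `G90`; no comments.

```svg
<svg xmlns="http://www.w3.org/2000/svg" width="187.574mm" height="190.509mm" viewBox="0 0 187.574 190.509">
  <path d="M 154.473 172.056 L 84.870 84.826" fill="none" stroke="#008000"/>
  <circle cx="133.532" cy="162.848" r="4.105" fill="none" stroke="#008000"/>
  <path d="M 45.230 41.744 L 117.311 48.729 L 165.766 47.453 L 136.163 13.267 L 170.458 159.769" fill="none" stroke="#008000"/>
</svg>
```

viewBox `0 0 187.574 190.509` with mm width/height → 1 unit = 1 mm. Flip: y_m = 190.509 − y_svg.

**Shape 1** — `<path>` line segment, stroke `#008000` → score (S408, F1862). Machine vertices: (154.473,18.453) → (84.870,105.683). Open path.

**Shape 2** — `<circle>` circle, stroke `#008000` → score (S408, F1862). Machine vertices: (137.637,27.661) → (136.435,30.564) → (133.532,31.766) → (130.629,30.564) → (129.427,27.661) → (130.629,24.758) → (133.532,23.556) → (136.435,24.758) → (137.637,27.661). Closed: final G1 returns to the first vertex.

**Shape 3** — `<path>` open polyline, stroke `#008000` → score (S408, F1862). Machine vertices: (45.230,148.765) → (117.311,141.780) → (165.766,143.056) → (136.163,177.242) → (170.458,30.740). Open path.

G21
G90
G00 X154.473 Y18.453
M4 S408
G01 X84.870 Y105.683 F1862
M5
G00 X137.637 Y27.661
M4 S408
G01 X136.435 Y30.564 F1862
G01 X133.532 Y31.766
G01 X130.629 Y30.564
G01 X129.427 Y27.661
G01 X130.629 Y24.758
G01 X133.532 Y23.556
G01 X136.435 Y24.758
G01 X137.637 Y27.661
M5
G00 X45.230 Y148.765
M4 S408
G01 X117.311 Y141.780 F1862
G01 X165.766 Y143.056
G01 X136.163 Y177.242
G01 X170.458 Y30.740
M5
G00 X0.000 Y0.000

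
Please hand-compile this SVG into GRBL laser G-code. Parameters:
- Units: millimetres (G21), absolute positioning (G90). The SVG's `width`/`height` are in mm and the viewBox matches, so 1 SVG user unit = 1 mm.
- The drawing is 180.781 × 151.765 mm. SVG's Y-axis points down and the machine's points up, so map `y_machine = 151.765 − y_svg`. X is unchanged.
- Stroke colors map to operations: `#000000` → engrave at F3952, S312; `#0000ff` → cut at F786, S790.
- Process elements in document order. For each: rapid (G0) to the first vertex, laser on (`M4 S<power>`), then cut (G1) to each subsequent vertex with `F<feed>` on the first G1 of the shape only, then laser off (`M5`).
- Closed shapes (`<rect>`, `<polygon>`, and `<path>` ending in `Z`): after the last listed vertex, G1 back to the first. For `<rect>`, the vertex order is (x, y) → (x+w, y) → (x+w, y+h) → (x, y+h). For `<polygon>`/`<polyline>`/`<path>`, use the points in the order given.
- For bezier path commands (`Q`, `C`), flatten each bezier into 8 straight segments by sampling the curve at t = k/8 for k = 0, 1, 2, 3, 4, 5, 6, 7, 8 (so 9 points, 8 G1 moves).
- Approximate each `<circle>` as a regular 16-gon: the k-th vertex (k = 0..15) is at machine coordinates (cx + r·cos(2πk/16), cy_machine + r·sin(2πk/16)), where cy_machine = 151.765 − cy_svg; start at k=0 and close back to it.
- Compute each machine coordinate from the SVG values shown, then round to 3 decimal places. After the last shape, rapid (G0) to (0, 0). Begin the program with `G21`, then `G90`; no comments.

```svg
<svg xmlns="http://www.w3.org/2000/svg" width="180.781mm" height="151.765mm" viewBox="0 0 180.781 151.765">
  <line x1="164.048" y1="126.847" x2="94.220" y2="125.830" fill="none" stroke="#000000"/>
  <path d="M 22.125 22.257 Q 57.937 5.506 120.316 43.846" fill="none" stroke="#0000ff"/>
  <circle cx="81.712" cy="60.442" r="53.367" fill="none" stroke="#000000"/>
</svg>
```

viewBox `0 0 180.781 151.765` with mm width/height → 1 unit = 1 mm. Flip: y_m = 151.765 − y_svg.

**Shape 1** — `<line>` line segment, stroke `#000000` → engrave (S312, F3952). Machine vertices: (164.048,24.918) → (94.220,25.935). Open path.

**Shape 2** — `<path>` quadratic bezier, stroke `#0000ff` → cut (S790, F786). Control points (SVG): P0=(22.125,22.257), P1=(57.937,5.506), P2=(120.316,43.846); sampled at t=k/8. Machine vertices: (22.125,129.508) → (31.493,132.835) → (41.691,134.440) → (52.720,134.324) → (64.579,132.486) → (77.268,128.927) → (90.787,123.646) → (105.136,116.643) → (120.316,107.919). Open path.

**Shape 3** — `<circle>` circle, stroke `#000000` → engrave (S312, F3952). Machine vertices: (135.079,91.323) → (131.017,111.746) → (119.448,129.059) → (102.135,140.628) → (81.712,144.690) → (61.289,140.628) → (43.976,129.059) → (32.407,111.746) → (28.345,91.323) → (32.407,70.900) → (43.976,53.587) → (61.289,42.018) → (81.712,37.956) → (102.135,42.018) → (119.448,53.587) → (131.017,70.900) → (135.079,91.323). Closed: final G1 returns to the first vertex.

G21
G90
G0 X164.048 Y24.918
M4 S312
G1 X94.220 Y25.935 F3952
M5
G0 X22.125 Y129.508
M4 S790
G1 X31.493 Y132.835 F786
G1 X41.691 Y134.440
G1 X52.720 Y134.324
G1 X64.579 Y132.486
G1 X77.268 Y128.927
G1 X90.787 Y123.646
G1 X105.136 Y116.643
G1 X120.316 Y107.919
M5
G0 X135.079 Y91.323
M4 S312
G1 X131.017 Y111.746 F3952
G1 X119.448 Y129.059
G1 X102.135 Y140.628
G1 X81.712 Y144.690
G1 X61.289 Y140.628
G1 X43.976 Y129.059
G1 X32.407 Y111.746
G1 X28.345 Y91.323
G1 X32.407 Y70.900
G1 X43.976 Y53.587
G1 X61.289 Y42.018
G1 X81.712 Y37.956
G1 X102.135 Y42.018
G1 X119.448 Y53.587
G1 X131.017 Y70.900
G1 X135.079 Y91.323
M5
G0 X0.000 Y0.000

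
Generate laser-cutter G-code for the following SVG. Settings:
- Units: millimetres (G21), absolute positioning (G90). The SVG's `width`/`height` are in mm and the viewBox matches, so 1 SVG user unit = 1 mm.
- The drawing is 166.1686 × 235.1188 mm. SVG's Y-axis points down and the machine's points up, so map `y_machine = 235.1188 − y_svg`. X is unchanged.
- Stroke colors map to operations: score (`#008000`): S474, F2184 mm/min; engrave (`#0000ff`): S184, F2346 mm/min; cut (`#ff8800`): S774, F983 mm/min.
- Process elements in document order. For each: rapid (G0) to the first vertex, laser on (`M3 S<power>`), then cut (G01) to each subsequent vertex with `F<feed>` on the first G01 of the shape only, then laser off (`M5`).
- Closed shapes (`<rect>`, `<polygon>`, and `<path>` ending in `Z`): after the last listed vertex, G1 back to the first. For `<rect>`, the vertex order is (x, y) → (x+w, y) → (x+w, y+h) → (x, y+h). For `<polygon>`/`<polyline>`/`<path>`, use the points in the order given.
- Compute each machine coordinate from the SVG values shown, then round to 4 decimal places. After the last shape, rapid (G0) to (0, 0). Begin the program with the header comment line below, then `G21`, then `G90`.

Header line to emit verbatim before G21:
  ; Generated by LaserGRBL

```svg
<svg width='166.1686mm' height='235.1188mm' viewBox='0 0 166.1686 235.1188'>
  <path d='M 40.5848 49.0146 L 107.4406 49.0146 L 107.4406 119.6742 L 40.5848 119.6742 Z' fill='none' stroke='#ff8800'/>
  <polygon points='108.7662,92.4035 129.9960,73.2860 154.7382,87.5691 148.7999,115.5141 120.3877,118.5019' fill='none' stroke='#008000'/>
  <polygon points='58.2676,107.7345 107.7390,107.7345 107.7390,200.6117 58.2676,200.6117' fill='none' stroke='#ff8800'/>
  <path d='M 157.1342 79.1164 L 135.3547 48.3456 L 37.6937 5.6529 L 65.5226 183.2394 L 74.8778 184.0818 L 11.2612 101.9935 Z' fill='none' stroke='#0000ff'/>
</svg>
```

; Generated by LaserGRBL
G21
G90
G0 X40.5848 Y186.1042
M3 S774
G01 X107.4406 Y186.1042 F983
G01 X107.4406 Y115.4446
G01 X40.5848 Y115.4446
G01 X40.5848 Y186.1042
M5
G0 X108.7662 Y142.7153
M3 S474
G01 X129.9960 Y161.8328 F2184
G01 X154.7382 Y147.5497
G01 X148.7999 Y119.6047
G01 X120.3877 Y116.6169
G01 X108.7662 Y142.7153
M5
G0 X58.2676 Y127.3843
M3 S774
G01 X107.7390 Y127.3843 F983
G01 X107.7390 Y34.5071
G01 X58.2676 Y34.5071
G01 X58.2676 Y127.3843
M5
G0 X157.1342 Y156.0024
M3 S184
G01 X135.3547 Y186.7732 F2346
G01 X37.6937 Y229.4659
G01 X65.5226 Y51.8794
G01 X74.8778 Y51.0370
G01 X11.2612 Y133.1253
G01 X157.1342 Y156.0024
M5
G0 X0.0000 Y0.0000

1 u = 1 mm; y_m = 235.1188 − y.

[1] `<path>` rectangle, #ff8800→cut S774 F983: (40.5848,186.1042) → (107.4406,186.1042) → (107.4406,115.4446) → (40.5848,115.4446) → (40.5848,186.1042) (closed)

[2] `<polygon>` regular polygon, #008000→score S474 F2184: (108.7662,142.7153) → (129.9960,161.8328) → (154.7382,147.5497) → (148.7999,119.6047) → (120.3877,116.6169) → (108.7662,142.7153) (closed)

[3] `<polygon>` rectangle, #ff8800→cut S774 F983: (58.2676,127.3843) → (107.7390,127.3843) → (107.7390,34.5071) → (58.2676,34.5071) → (58.2676,127.3843) (closed)

[4] `<path>` closed polygon, #0000ff→engrave S184 F2346: (157.1342,156.0024) → (135.3547,186.7732) → (37.6937,229.4659) → (65.5226,51.8794) → (74.8778,51.0370) → (11.2612,133.1253) → (157.1342,156.0024) (closed)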